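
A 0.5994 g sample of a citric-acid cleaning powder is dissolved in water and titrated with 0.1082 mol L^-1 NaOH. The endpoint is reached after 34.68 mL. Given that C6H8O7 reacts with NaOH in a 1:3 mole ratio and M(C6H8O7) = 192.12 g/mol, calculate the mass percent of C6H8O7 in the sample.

40.1%

n(NaOH) = 0.1082 x 0.03468 = 0.003752 mol.
n(C6H8O7) = 0.003752 / 3 = 0.001251 mol.
mass of C6H8O7 = 0.001251 x 192.12 = 0.2403 g.
% purity = 0.2403 / 0.5994 x 100 = 40.1%.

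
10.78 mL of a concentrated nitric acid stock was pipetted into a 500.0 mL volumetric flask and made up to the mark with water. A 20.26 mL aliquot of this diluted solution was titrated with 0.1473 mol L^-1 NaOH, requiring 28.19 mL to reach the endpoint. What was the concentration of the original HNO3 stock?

n(NaOH) = 0.1473 x 0.02819 = 0.004152 mol.
n(HNO3) in the aliquot = 0.004152 mol.
[diluted HNO3] = 0.004152 / 0.02026 = 0.2050 M.
Dilution factor = 500.0/10.78 = 46.38, so [stock] = 0.2050 x 46.38 = 9.51 M.

9.51 M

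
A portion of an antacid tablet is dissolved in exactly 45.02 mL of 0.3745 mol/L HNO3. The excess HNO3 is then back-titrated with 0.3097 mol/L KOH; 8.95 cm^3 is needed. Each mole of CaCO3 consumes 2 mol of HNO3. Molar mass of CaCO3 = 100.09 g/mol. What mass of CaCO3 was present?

Total n(HNO3) added = 0.3745 x 0.04502 = 0.01686 mol.
n(KOH) used = 0.3097 x 0.008950 = 0.002772 mol, which equals the excess n(HNO3).
So n(HNO3) consumed by the sample = 0.01686 - 0.002772 = 0.01409 mol.
n(CaCO3) = 0.01409 / 2 = 0.007044 mol.
mass = 0.007044 mol x 100.09 g/mol = 0.705 g.

0.705 g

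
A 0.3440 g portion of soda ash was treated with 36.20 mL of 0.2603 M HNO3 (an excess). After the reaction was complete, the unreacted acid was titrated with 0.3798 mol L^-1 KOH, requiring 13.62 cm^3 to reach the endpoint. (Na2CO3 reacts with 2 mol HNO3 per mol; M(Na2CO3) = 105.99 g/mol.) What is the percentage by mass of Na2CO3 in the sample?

Total n(HNO3) added = 0.2603 x 0.03620 = 0.009423 mol.
n(KOH) used = 0.3798 x 0.01362 = 0.005173 mol, which equals the excess n(HNO3).
So n(HNO3) consumed by the sample = 0.009423 - 0.005173 = 0.004250 mol.
n(Na2CO3) = 0.004250 / 2 = 0.002125 mol.
mass Na2CO3 = 0.002125 x 105.99 = 0.2252 g, so %Na2CO3 = 0.2252/0.3440 x 100 = 65.5%.

65.5%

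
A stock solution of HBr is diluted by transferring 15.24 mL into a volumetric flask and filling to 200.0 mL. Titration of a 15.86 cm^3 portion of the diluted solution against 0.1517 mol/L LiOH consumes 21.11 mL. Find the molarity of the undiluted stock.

2.65 M

n(LiOH) = 0.1517 x 0.02111 = 0.003202 mol.
n(HBr) in the aliquot = 0.003202 mol.
[diluted HBr] = 0.003202 / 0.01586 = 0.2019 M.
Dilution factor = 200.0/15.24 = 13.12, so [stock] = 0.2019 x 13.12 = 2.65 M.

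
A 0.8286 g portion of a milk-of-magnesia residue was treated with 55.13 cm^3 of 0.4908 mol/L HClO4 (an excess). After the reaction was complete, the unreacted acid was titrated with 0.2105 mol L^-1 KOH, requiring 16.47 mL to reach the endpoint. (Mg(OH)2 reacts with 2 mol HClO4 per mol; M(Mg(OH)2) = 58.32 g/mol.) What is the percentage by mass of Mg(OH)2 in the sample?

83.0%

Total n(HClO4) added = 0.4908 x 0.05513 = 0.02706 mol.
n(KOH) used = 0.2105 x 0.01647 = 0.003467 mol, which equals the excess n(HClO4).
So n(HClO4) consumed by the sample = 0.02706 - 0.003467 = 0.02359 mol.
n(Mg(OH)2) = 0.02359 / 2 = 0.01180 mol.
mass Mg(OH)2 = 0.01180 x 58.32 = 0.6879 g, so %Mg(OH)2 = 0.6879/0.8286 x 100 = 83.0%.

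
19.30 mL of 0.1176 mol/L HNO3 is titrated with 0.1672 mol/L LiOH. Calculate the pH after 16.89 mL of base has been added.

n(acid) = 0.1176 x 0.01930 = 0.002270 mol; n(LiOH) added = 0.1672 x 0.01689 = 0.002824 mol.
Base is in excess by 0.002824 - 0.002270 = 0.0005543 mol in a total volume of 0.03619 L.
[OH^-] = 0.0005543/0.03619 = 0.01532 M, so pOH = 1.81 and pH = 14.00 - 1.81 = 12.19.

12.19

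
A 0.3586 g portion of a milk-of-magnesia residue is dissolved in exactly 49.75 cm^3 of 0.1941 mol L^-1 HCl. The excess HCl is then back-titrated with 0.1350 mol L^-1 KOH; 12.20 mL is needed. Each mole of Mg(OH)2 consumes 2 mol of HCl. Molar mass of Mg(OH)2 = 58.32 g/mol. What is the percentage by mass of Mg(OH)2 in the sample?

Total n(HCl) added = 0.1941 x 0.04975 = 0.009656 mol.
n(KOH) used = 0.1350 x 0.01220 = 0.001647 mol, which equals the excess n(HCl).
So n(HCl) consumed by the sample = 0.009656 - 0.001647 = 0.008009 mol.
n(Mg(OH)2) = 0.008009 / 2 = 0.004005 mol.
mass Mg(OH)2 = 0.004005 x 58.32 = 0.2336 g, so %Mg(OH)2 = 0.2336/0.3586 x 100 = 65.1%.

65.1%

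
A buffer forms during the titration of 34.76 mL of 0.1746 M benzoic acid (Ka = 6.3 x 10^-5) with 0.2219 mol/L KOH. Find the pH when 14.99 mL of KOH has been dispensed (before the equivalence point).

4.28

Initial n(C6H5COOH) = 0.1746 x 0.03476 = 0.006069 mol.
n(KOH) added = 0.2219 x 0.01499 = 0.003326 mol, converting that many moles of C6H5COOH to C6H5COO-.
Remaining n(C6H5COOH) = 0.002743 mol; n(C6H5COO-) = 0.003326 mol.
By Henderson-Hasselbalch, pH = pKa + log([A^-]/[HA]) = 4.20 + log(0.003326/0.002743) = 4.20 + (+0.08) = 4.28.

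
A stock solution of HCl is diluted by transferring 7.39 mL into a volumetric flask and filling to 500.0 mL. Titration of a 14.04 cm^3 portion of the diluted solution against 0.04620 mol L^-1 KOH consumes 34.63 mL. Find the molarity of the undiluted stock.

n(KOH) = 0.04620 x 0.03463 = 0.001600 mol.
n(HCl) in the aliquot = 0.001600 mol.
[diluted HCl] = 0.001600 / 0.01404 = 0.1140 M.
Dilution factor = 500.0/7.390 = 67.66, so [stock] = 0.1140 x 67.66 = 7.71 M.

7.71 M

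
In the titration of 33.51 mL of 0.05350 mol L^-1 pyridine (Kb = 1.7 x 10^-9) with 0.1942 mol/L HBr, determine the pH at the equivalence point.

n(C5H5N) = 0.05350 x 0.03351 = 0.001793 mol; V(HBr) at equivalence = 0.001793/0.1942 = 0.009232 L.
At equivalence the base is fully converted to C5H5NH+; total volume = 0.04274 L, so [C5H5NH+] = 0.001793/0.04274 = 0.04194 M.
Ka(C5H5NH+) = Kw/Kb = 1.0e-14 / 1.7 x 10^-9 = 5.88e-6.
[H^+] = sqrt(Ka x [C5H5NH+]) = sqrt(5.88e-6 x 0.04194) = 0.000497 M.
pH = -log(0.000497) = 3.30.

3.30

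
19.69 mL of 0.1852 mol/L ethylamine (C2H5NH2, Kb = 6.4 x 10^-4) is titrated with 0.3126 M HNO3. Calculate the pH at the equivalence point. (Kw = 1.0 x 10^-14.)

n(C2H5NH2) = 0.1852 x 0.01969 = 0.003647 mol; V(HNO3) at equivalence = 0.003647/0.3126 = 0.01167 L.
At equivalence the base is fully converted to C2H5NH3+; total volume = 0.03136 L, so [C2H5NH3+] = 0.003647/0.03136 = 0.1163 M.
Ka(C2H5NH3+) = Kw/Kb = 1.0e-14 / 6.4 x 10^-4 = 1.56e-11.
[H^+] = sqrt(Ka x [C2H5NH3+]) = sqrt(1.56e-11 x 0.1163) = 1.35e-6 M.
pH = -log(1.35e-6) = 5.87.

5.87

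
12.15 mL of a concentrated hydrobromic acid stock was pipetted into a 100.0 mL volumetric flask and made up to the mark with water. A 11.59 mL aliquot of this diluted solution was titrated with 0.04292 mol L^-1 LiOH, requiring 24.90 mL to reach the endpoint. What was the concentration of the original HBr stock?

n(LiOH) = 0.04292 x 0.02490 = 0.001069 mol.
n(HBr) in the aliquot = 0.001069 mol.
[diluted HBr] = 0.001069 / 0.01159 = 0.09221 M.
Dilution factor = 100.0/12.15 = 8.230, so [stock] = 0.09221 x 8.230 = 0.759 M.

0.759 M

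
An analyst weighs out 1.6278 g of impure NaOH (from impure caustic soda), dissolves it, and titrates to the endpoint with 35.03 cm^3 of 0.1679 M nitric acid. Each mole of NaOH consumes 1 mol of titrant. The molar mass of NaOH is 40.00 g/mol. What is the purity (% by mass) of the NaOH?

n(HNO3) = 0.1679 x 0.03503 = 0.005882 mol.
n(NaOH) = 0.005882 / 1 = 0.005882 mol.
mass of NaOH = 0.005882 x 40.00 = 0.2353 g.
% purity = 0.2353 / 1.6278 x 100 = 14.5%.

14.5%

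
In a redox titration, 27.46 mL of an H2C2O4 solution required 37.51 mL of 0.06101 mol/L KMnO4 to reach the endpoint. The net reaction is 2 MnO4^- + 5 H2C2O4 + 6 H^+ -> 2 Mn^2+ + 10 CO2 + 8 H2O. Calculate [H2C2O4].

0.208 M

n(KMnO4) = 0.06101 x 0.03751 = 0.002288 mol.
From the balanced equation, 2 mol KMnO4 reacts with 5 mol H2C2O4, so n(H2C2O4) = 0.002288 x 5/2 = 0.005721 mol.
[H2C2O4] = 0.005721 / 0.02746 L = 0.208 M.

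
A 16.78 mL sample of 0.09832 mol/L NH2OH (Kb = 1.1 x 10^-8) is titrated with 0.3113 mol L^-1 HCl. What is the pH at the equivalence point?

n(NH2OH) = 0.09832 x 0.01678 = 0.001650 mol; V(HCl) at equivalence = 0.001650/0.3113 = 0.005300 L.
At equivalence the base is fully converted to NH3OH+; total volume = 0.02208 L, so [NH3OH+] = 0.001650/0.02208 = 0.07472 M.
Ka(NH3OH+) = Kw/Kb = 1.0e-14 / 1.1 x 10^-8 = 9.09e-7.
[H^+] = sqrt(Ka x [NH3OH+]) = sqrt(9.09e-7 x 0.07472) = 0.000261 M.
pH = -log(0.000261) = 3.58.

3.58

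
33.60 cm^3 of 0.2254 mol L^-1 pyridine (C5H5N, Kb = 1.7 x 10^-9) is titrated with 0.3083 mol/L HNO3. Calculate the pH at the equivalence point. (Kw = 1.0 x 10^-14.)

3.06

n(C5H5N) = 0.2254 x 0.03360 = 0.007573 mol; V(HNO3) at equivalence = 0.007573/0.3083 = 0.02457 L.
At equivalence the base is fully converted to C5H5NH+; total volume = 0.05817 L, so [C5H5NH+] = 0.007573/0.05817 = 0.1302 M.
Ka(C5H5NH+) = Kw/Kb = 1.0e-14 / 1.7 x 10^-9 = 5.88e-6.
[H^+] = sqrt(Ka x [C5H5NH+]) = sqrt(5.88e-6 x 0.1302) = 0.000875 M.
pH = -log(0.000875) = 3.06.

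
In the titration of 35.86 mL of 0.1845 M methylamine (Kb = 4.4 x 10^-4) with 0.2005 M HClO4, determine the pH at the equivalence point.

5.83

n(CH3NH2) = 0.1845 x 0.03586 = 0.006616 mol; V(HClO4) at equivalence = 0.006616/0.2005 = 0.03300 L.
At equivalence the base is fully converted to CH3NH3+; total volume = 0.06886 L, so [CH3NH3+] = 0.006616/0.06886 = 0.09608 M.
Ka(CH3NH3+) = Kw/Kb = 1.0e-14 / 4.4 x 10^-4 = 2.27e-11.
[H^+] = sqrt(Ka x [CH3NH3+]) = sqrt(2.27e-11 x 0.09608) = 1.48e-6 M.
pH = -log(1.48e-6) = 5.83.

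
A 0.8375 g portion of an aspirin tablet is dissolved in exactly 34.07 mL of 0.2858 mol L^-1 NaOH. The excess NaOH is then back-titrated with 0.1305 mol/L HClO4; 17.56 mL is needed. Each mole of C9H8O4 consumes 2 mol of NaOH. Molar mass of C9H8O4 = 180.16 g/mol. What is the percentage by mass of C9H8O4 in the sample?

Total n(NaOH) added = 0.2858 x 0.03407 = 0.009737 mol.
n(HClO4) used = 0.1305 x 0.01756 = 0.002292 mol, which equals the excess n(NaOH).
So n(NaOH) consumed by the sample = 0.009737 - 0.002292 = 0.007446 mol.
n(C9H8O4) = 0.007446 / 2 = 0.003723 mol.
mass C9H8O4 = 0.003723 x 180.16 = 0.6707 g, so %C9H8O4 = 0.6707/0.8375 x 100 = 80.1%.

80.1%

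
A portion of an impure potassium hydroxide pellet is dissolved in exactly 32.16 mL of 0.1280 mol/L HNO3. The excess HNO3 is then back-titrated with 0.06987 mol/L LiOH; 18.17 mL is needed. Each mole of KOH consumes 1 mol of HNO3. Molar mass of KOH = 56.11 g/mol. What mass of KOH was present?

Total n(HNO3) added = 0.1280 x 0.03216 = 0.004116 mol.
n(LiOH) used = 0.06987 x 0.01817 = 0.001270 mol, which equals the excess n(HNO3).
So n(HNO3) consumed by the sample = 0.004116 - 0.001270 = 0.002847 mol.
n(KOH) = 0.002847 / 1 = 0.002847 mol.
mass = 0.002847 mol x 56.11 g/mol = 0.160 g.

0.160 g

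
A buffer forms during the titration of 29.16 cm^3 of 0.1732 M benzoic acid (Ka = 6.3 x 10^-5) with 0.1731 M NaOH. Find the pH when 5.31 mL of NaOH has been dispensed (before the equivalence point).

Initial n(C6H5COOH) = 0.1732 x 0.02916 = 0.005051 mol.
n(NaOH) added = 0.1731 x 0.005310 = 0.0009192 mol, converting that many moles of C6H5COOH to C6H5COO-.
Remaining n(C6H5COOH) = 0.004131 mol; n(C6H5COO-) = 0.0009192 mol.
By Henderson-Hasselbalch, pH = pKa + log([A^-]/[HA]) = 4.20 + log(0.0009192/0.004131) = 4.20 + (-0.65) = 3.55.

3.55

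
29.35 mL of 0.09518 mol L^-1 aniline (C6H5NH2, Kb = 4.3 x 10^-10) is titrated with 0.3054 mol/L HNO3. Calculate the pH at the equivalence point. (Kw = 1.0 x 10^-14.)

n(C6H5NH2) = 0.09518 x 0.02935 = 0.002794 mol; V(HNO3) at equivalence = 0.002794/0.3054 = 0.009147 L.
At equivalence the base is fully converted to C6H5NH3+; total volume = 0.03850 L, so [C6H5NH3+] = 0.002794/0.03850 = 0.07256 M.
Ka(C6H5NH3+) = Kw/Kb = 1.0e-14 / 4.3 x 10^-10 = 2.33e-5.
[H^+] = sqrt(Ka x [C6H5NH3+]) = sqrt(2.33e-5 x 0.07256) = 0.00130 M.
pH = -log(0.00130) = 2.89.

2.89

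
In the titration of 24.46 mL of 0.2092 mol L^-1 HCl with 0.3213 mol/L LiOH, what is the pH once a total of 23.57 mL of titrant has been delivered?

n(acid) = 0.2092 x 0.02446 = 0.005117 mol; n(LiOH) added = 0.3213 x 0.02357 = 0.007573 mol.
Base is in excess by 0.007573 - 0.005117 = 0.002456 mol in a total volume of 0.04803 L.
[OH^-] = 0.002456/0.04803 = 0.05113 M, so pOH = 1.29 and pH = 14.00 - 1.29 = 12.71.

12.71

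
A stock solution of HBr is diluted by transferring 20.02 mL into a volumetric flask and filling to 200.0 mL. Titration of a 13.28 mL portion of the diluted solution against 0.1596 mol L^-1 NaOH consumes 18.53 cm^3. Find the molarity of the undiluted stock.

n(NaOH) = 0.1596 x 0.01853 = 0.002957 mol.
n(HBr) in the aliquot = 0.002957 mol.
[diluted HBr] = 0.002957 / 0.01328 = 0.2227 M.
Dilution factor = 200.0/20.02 = 9.990, so [stock] = 0.2227 x 9.990 = 2.22 M.

2.22 M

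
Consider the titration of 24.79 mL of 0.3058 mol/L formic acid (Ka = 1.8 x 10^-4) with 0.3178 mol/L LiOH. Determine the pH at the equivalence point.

8.47

n(HCOOH) = 0.3058 x 0.02479 = 0.007581 mol; V(LiOH) at equivalence = 0.007581/0.3178 = 0.02385 L.
At equivalence all the acid is converted to HCOO-; total volume = 0.02479 + 0.02385 = 0.04864 L, so [HCOO-] = 0.007581/0.04864 = 0.1558 M.
Kb = Kw/Ka = 1.0e-14 / 1.8 x 10^-4 = 5.56e-11.
[OH^-] = sqrt(Kb x [HCOO-]) = sqrt(5.56e-11 x 0.1558) = 2.94e-6 M.
pOH = 5.53, so pH = 14.00 - 5.53 = 8.47.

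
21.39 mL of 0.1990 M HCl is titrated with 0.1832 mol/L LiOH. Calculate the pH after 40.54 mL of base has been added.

n(acid) = 0.1990 x 0.02139 = 0.004257 mol; n(LiOH) added = 0.1832 x 0.04054 = 0.007427 mol.
Base is in excess by 0.007427 - 0.004257 = 0.003170 mol in a total volume of 0.06193 L.
[OH^-] = 0.003170/0.06193 = 0.05119 M, so pOH = 1.29 and pH = 14.00 - 1.29 = 12.71.

12.71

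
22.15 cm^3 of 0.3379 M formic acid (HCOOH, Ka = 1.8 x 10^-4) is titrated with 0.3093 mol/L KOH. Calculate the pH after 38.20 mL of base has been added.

n(acid) = 0.3379 x 0.02215 = 0.007484 mol; n(KOH) added = 0.3093 x 0.03820 = 0.01182 mol.
Base is in excess by 0.01182 - 0.007484 = 0.004331 mol in a total volume of 0.06035 L.
[OH^-] = 0.004331/0.06035 = 0.07176 M, so pOH = 1.14 and pH = 14.00 - 1.14 = 12.86.

12.86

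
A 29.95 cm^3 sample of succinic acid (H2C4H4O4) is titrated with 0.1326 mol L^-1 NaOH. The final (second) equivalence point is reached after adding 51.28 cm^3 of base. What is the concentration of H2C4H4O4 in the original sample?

n(NaOH) = 0.1326 x 0.05128 = 0.006800 mol.
At the final (second) equivalence point, 2 mol OH^- react per mol H2C4H4O4, so n(H2C4H4O4) = 0.006800 / 2 = 0.003400 mol.
[H2C4H4O4] = 0.003400 / 0.02995 L = 0.114 M.

0.114 M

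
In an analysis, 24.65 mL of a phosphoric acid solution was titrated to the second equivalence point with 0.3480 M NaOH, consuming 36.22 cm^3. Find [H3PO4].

0.256 M

n(NaOH) = 0.3480 x 0.03622 = 0.01260 mol.
At the second equivalence point, 2 mol OH^- react per mol H3PO4, so n(H3PO4) = 0.01260 / 2 = 0.006302 mol.
[H3PO4] = 0.006302 / 0.02465 L = 0.256 M.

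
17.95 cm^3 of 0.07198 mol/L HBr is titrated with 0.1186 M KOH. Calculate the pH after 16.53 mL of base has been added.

12.29

n(acid) = 0.07198 x 0.01795 = 0.001292 mol; n(KOH) added = 0.1186 x 0.01653 = 0.001960 mol.
Base is in excess by 0.001960 - 0.001292 = 0.0006684 mol in a total volume of 0.03448 L.
[OH^-] = 0.0006684/0.03448 = 0.01939 M, so pOH = 1.71 and pH = 14.00 - 1.71 = 12.29.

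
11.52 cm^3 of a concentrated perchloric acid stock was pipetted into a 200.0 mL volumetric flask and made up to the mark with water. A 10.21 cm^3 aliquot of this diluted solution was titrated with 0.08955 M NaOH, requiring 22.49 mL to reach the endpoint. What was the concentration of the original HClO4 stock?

3.42 M

n(NaOH) = 0.08955 x 0.02249 = 0.002014 mol.
n(HClO4) in the aliquot = 0.002014 mol.
[diluted HClO4] = 0.002014 / 0.01021 = 0.1973 M.
Dilution factor = 200.0/11.52 = 17.36, so [stock] = 0.1973 x 17.36 = 3.42 M.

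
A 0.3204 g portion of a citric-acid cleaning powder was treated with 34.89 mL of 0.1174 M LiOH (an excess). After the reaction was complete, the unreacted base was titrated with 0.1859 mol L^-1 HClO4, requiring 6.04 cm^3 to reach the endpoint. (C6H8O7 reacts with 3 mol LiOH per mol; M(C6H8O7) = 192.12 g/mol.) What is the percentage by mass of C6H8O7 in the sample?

59.4%

Total n(LiOH) added = 0.1174 x 0.03489 = 0.004096 mol.
n(HClO4) used = 0.1859 x 0.006040 = 0.001123 mol, which equals the excess n(LiOH).
So n(LiOH) consumed by the sample = 0.004096 - 0.001123 = 0.002973 mol.
n(C6H8O7) = 0.002973 / 3 = 0.0009911 mol.
mass C6H8O7 = 0.0009911 x 192.12 = 0.1904 g, so %C6H8O7 = 0.1904/0.3204 x 100 = 59.4%.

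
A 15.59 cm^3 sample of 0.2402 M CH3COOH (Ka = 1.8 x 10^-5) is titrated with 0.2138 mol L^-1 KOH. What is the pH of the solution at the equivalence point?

n(CH3COOH) = 0.2402 x 0.01559 = 0.003745 mol; V(KOH) at equivalence = 0.003745/0.2138 = 0.01752 L.
At equivalence all the acid is converted to CH3COO-; total volume = 0.01559 + 0.01752 = 0.03311 L, so [CH3COO-] = 0.003745/0.03311 = 0.1131 M.
Kb = Kw/Ka = 1.0e-14 / 1.8 x 10^-5 = 5.56e-10.
[OH^-] = sqrt(Kb x [CH3COO-]) = sqrt(5.56e-10 x 0.1131) = 7.93e-6 M.
pOH = 5.10, so pH = 14.00 - 5.10 = 8.90.

8.90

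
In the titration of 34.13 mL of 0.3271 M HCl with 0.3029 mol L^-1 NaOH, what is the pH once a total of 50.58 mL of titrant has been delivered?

12.69

n(acid) = 0.3271 x 0.03413 = 0.01116 mol; n(NaOH) added = 0.3029 x 0.05058 = 0.01532 mol.
Base is in excess by 0.01532 - 0.01116 = 0.004157 mol in a total volume of 0.08471 L.
[OH^-] = 0.004157/0.08471 = 0.04907 M, so pOH = 1.31 and pH = 14.00 - 1.31 = 12.69.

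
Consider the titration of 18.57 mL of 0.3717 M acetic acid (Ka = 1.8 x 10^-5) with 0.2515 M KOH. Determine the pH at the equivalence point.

8.96

n(CH3COOH) = 0.3717 x 0.01857 = 0.006902 mol; V(KOH) at equivalence = 0.006902/0.2515 = 0.02745 L.
At equivalence all the acid is converted to CH3COO-; total volume = 0.01857 + 0.02745 = 0.04602 L, so [CH3COO-] = 0.006902/0.04602 = 0.1500 M.
Kb = Kw/Ka = 1.0e-14 / 1.8 x 10^-5 = 5.56e-10.
[OH^-] = sqrt(Kb x [CH3COO-]) = sqrt(5.56e-10 x 0.1500) = 9.13e-6 M.
pOH = 5.04, so pH = 14.00 - 5.04 = 8.96.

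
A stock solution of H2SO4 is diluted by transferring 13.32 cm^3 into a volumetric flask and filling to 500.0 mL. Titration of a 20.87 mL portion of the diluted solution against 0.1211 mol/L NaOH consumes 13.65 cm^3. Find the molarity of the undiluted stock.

1.49 M

n(NaOH) = 0.1211 x 0.01365 = 0.001653 mol.
n(H2SO4) in the aliquot = 0.001653 x 1/2 = 0.0008265 mol.
[diluted H2SO4] = 0.0008265 / 0.02087 = 0.03960 M.
Dilution factor = 500.0/13.32 = 37.54, so [stock] = 0.03960 x 37.54 = 1.49 M.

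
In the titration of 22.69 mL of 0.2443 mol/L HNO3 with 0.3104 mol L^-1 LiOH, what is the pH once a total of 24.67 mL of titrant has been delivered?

12.65

n(acid) = 0.2443 x 0.02269 = 0.005543 mol; n(LiOH) added = 0.3104 x 0.02467 = 0.007658 mol.
Base is in excess by 0.007658 - 0.005543 = 0.002114 mol in a total volume of 0.04736 L.
[OH^-] = 0.002114/0.04736 = 0.04465 M, so pOH = 1.35 and pH = 14.00 - 1.35 = 12.65.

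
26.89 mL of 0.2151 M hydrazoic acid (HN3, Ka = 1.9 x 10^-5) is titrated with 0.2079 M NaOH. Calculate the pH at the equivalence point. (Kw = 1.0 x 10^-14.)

8.87

n(HN3) = 0.2151 x 0.02689 = 0.005784 mol; V(NaOH) at equivalence = 0.005784/0.2079 = 0.02782 L.
At equivalence all the acid is converted to N3-; total volume = 0.02689 + 0.02782 = 0.05471 L, so [N3-] = 0.005784/0.05471 = 0.1057 M.
Kb = Kw/Ka = 1.0e-14 / 1.9 x 10^-5 = 5.26e-10.
[OH^-] = sqrt(Kb x [N3-]) = sqrt(5.26e-10 x 0.1057) = 7.46e-6 M.
pOH = 5.13, so pH = 14.00 - 5.13 = 8.87.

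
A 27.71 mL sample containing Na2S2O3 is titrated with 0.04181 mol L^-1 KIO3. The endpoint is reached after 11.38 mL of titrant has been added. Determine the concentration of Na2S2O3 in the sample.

0.103 M

n(KIO3) = 0.04181 x 0.01138 = 0.0004758 mol.
From the balanced equation, 1 mol KIO3 reacts with 6 mol Na2S2O3, so n(Na2S2O3) = 0.0004758 x 6/1 = 0.002855 mol.
[Na2S2O3] = 0.002855 / 0.02771 L = 0.103 M.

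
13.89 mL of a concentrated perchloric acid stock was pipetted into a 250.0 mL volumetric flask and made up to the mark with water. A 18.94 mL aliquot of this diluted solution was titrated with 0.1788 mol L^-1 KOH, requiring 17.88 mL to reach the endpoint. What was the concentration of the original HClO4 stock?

n(KOH) = 0.1788 x 0.01788 = 0.003197 mol.
n(HClO4) in the aliquot = 0.003197 mol.
[diluted HClO4] = 0.003197 / 0.01894 = 0.1688 M.
Dilution factor = 250.0/13.89 = 18.00, so [stock] = 0.1688 x 18.00 = 3.04 M.

3.04 M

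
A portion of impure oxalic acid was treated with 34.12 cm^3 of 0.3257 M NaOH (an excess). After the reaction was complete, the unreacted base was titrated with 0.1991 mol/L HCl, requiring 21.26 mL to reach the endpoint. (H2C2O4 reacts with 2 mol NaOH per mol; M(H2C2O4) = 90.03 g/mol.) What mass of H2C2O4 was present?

Total n(NaOH) added = 0.3257 x 0.03412 = 0.01111 mol.
n(HCl) used = 0.1991 x 0.02126 = 0.004233 mol, which equals the excess n(NaOH).
So n(NaOH) consumed by the sample = 0.01111 - 0.004233 = 0.006880 mol.
n(H2C2O4) = 0.006880 / 2 = 0.003440 mol.
mass = 0.003440 mol x 90.03 g/mol = 0.310 g.

0.310 g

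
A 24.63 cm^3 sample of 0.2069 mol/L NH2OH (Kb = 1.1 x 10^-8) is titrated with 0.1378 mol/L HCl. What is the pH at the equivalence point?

3.56

n(NH2OH) = 0.2069 x 0.02463 = 0.005096 mol; V(HCl) at equivalence = 0.005096/0.1378 = 0.03698 L.
At equivalence the base is fully converted to NH3OH+; total volume = 0.06161 L, so [NH3OH+] = 0.005096/0.06161 = 0.08271 M.
Ka(NH3OH+) = Kw/Kb = 1.0e-14 / 1.1 x 10^-8 = 9.09e-7.
[H^+] = sqrt(Ka x [NH3OH+]) = sqrt(9.09e-7 x 0.08271) = 0.000274 M.
pH = -log(0.000274) = 3.56.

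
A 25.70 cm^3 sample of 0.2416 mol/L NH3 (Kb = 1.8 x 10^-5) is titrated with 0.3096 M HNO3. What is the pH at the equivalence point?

5.06

n(NH3) = 0.2416 x 0.02570 = 0.006209 mol; V(HNO3) at equivalence = 0.006209/0.3096 = 0.02006 L.
At equivalence the base is fully converted to NH4+; total volume = 0.04576 L, so [NH4+] = 0.006209/0.04576 = 0.1357 M.
Ka(NH4+) = Kw/Kb = 1.0e-14 / 1.8 x 10^-5 = 5.56e-10.
[H^+] = sqrt(Ka x [NH4+]) = sqrt(5.56e-10 x 0.1357) = 8.68e-6 M.
pH = -log(8.68e-6) = 5.06.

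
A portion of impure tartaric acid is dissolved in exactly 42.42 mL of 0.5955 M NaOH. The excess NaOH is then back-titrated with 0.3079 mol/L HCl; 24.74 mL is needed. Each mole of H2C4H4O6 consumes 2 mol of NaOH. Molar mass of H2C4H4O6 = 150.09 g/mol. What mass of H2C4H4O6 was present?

Total n(NaOH) added = 0.5955 x 0.04242 = 0.02526 mol.
n(HCl) used = 0.3079 x 0.02474 = 0.007617 mol, which equals the excess n(NaOH).
So n(NaOH) consumed by the sample = 0.02526 - 0.007617 = 0.01764 mol.
n(H2C4H4O6) = 0.01764 / 2 = 0.008822 mol.
mass = 0.008822 mol x 150.09 g/mol = 1.32 g.

1.32 g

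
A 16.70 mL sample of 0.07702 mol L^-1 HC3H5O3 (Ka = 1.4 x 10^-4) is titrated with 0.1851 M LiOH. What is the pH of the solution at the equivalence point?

8.29

n(HC3H5O3) = 0.07702 x 0.01670 = 0.001286 mol; V(LiOH) at equivalence = 0.001286/0.1851 = 0.006949 L.
At equivalence all the acid is converted to C3H5O3-; total volume = 0.01670 + 0.006949 = 0.02365 L, so [C3H5O3-] = 0.001286/0.02365 = 0.05439 M.
Kb = Kw/Ka = 1.0e-14 / 1.4 x 10^-4 = 7.14e-11.
[OH^-] = sqrt(Kb x [C3H5O3-]) = sqrt(7.14e-11 x 0.05439) = 1.97e-6 M.
pOH = 5.71, so pH = 14.00 - 5.71 = 8.29.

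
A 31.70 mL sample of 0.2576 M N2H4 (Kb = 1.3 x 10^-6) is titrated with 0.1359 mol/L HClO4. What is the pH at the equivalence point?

4.58

n(N2H4) = 0.2576 x 0.03170 = 0.008166 mol; V(HClO4) at equivalence = 0.008166/0.1359 = 0.06009 L.
At equivalence the base is fully converted to N2H5+; total volume = 0.09179 L, so [N2H5+] = 0.008166/0.09179 = 0.08897 M.
Ka(N2H5+) = Kw/Kb = 1.0e-14 / 1.3 x 10^-6 = 7.69e-9.
[H^+] = sqrt(Ka x [N2H5+]) = sqrt(7.69e-9 x 0.08897) = 2.62e-5 M.
pH = -log(2.62e-5) = 4.58.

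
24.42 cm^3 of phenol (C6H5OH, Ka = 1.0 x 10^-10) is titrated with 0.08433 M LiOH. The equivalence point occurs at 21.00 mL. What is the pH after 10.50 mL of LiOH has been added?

10.00

10.50 mL is exactly half the equivalence volume (21.00/2), i.e. the half-equivalence point.
There, n(HA) = n(A^-), so pH = pKa = -log(1.0 x 10^-10) = 10.00.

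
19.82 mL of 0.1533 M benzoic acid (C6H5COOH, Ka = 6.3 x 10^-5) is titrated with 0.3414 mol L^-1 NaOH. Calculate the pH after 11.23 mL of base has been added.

n(acid) = 0.1533 x 0.01982 = 0.003038 mol; n(NaOH) added = 0.3414 x 0.01123 = 0.003834 mol.
Base is in excess by 0.003834 - 0.003038 = 0.0007955 mol in a total volume of 0.03105 L.
[OH^-] = 0.0007955/0.03105 = 0.02562 M, so pOH = 1.59 and pH = 14.00 - 1.59 = 12.41.

12.41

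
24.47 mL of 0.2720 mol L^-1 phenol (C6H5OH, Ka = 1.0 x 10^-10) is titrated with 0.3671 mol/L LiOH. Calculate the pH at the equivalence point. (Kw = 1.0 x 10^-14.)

n(C6H5OH) = 0.2720 x 0.02447 = 0.006656 mol; V(LiOH) at equivalence = 0.006656/0.3671 = 0.01813 L.
At equivalence all the acid is converted to C6H5O-; total volume = 0.02447 + 0.01813 = 0.04260 L, so [C6H5O-] = 0.006656/0.04260 = 0.1562 M.
Kb = Kw/Ka = 1.0e-14 / 1.0 x 10^-10 = 0.000100.
[OH^-] = sqrt(Kb x [C6H5O-]) = sqrt(0.000100 x 0.1562) = 0.00395 M.
pOH = 2.40, so pH = 14.00 - 2.40 = 11.60.

11.60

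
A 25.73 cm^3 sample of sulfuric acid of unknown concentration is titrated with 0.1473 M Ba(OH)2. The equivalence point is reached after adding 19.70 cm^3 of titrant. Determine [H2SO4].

0.113 M

n(Ba(OH)2) delivered = 0.1473 x 0.01970 = 0.002902 mol.
For a 1:1 reaction, n(H2SO4) = 0.002902 mol.
[H2SO4] = 0.002902 mol / 0.02573 L = 0.113 M.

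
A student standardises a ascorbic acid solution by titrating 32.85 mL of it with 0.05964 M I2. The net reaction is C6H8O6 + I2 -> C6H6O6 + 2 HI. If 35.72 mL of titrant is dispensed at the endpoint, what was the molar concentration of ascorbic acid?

n(I2) = 0.05964 x 0.03572 = 0.002130 mol.
From the balanced equation, 1 mol I2 reacts with 1 mol ascorbic acid, so n(ascorbic acid) = 0.002130 x 1/1 = 0.002130 mol.
[ascorbic acid] = 0.002130 / 0.03285 L = 0.0649 M.

0.0649 M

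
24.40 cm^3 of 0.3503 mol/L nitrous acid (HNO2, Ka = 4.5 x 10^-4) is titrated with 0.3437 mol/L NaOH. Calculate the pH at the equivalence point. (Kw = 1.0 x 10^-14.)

8.29

n(HNO2) = 0.3503 x 0.02440 = 0.008547 mol; V(NaOH) at equivalence = 0.008547/0.3437 = 0.02487 L.
At equivalence all the acid is converted to NO2-; total volume = 0.02440 + 0.02487 = 0.04927 L, so [NO2-] = 0.008547/0.04927 = 0.1735 M.
Kb = Kw/Ka = 1.0e-14 / 4.5 x 10^-4 = 2.22e-11.
[OH^-] = sqrt(Kb x [NO2-]) = sqrt(2.22e-11 x 0.1735) = 1.96e-6 M.
pOH = 5.71, so pH = 14.00 - 5.71 = 8.29.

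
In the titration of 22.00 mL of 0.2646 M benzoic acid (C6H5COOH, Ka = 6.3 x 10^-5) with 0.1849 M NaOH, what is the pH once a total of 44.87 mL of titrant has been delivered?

n(acid) = 0.2646 x 0.02200 = 0.005821 mol; n(NaOH) added = 0.1849 x 0.04487 = 0.008296 mol.
Base is in excess by 0.008296 - 0.005821 = 0.002475 mol in a total volume of 0.06687 L.
[OH^-] = 0.002475/0.06687 = 0.03702 M, so pOH = 1.43 and pH = 14.00 - 1.43 = 12.57.

12.57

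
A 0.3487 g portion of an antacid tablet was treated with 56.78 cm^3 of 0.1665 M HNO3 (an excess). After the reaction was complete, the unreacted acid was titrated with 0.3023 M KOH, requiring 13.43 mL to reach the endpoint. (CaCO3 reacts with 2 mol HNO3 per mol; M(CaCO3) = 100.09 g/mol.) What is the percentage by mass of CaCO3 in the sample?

77.4%

Total n(HNO3) added = 0.1665 x 0.05678 = 0.009454 mol.
n(KOH) used = 0.3023 x 0.01343 = 0.004060 mol, which equals the excess n(HNO3).
So n(HNO3) consumed by the sample = 0.009454 - 0.004060 = 0.005394 mol.
n(CaCO3) = 0.005394 / 2 = 0.002697 mol.
mass CaCO3 = 0.002697 x 100.09 = 0.2699 g, so %CaCO3 = 0.2699/0.3487 x 100 = 77.4%.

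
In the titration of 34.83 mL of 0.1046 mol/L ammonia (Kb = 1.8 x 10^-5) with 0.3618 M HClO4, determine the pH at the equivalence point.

5.17

n(NH3) = 0.1046 x 0.03483 = 0.003643 mol; V(HClO4) at equivalence = 0.003643/0.3618 = 0.01007 L.
At equivalence the base is fully converted to NH4+; total volume = 0.04490 L, so [NH4+] = 0.003643/0.04490 = 0.08114 M.
Ka(NH4+) = Kw/Kb = 1.0e-14 / 1.8 x 10^-5 = 5.56e-10.
[H^+] = sqrt(Ka x [NH4+]) = sqrt(5.56e-10 x 0.08114) = 6.71e-6 M.
pH = -log(6.71e-6) = 5.17.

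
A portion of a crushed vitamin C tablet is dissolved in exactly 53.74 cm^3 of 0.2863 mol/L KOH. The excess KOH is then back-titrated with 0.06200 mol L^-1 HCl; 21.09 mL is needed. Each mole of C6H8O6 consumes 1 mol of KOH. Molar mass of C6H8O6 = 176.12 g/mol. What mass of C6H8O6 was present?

Total n(KOH) added = 0.2863 x 0.05374 = 0.01539 mol.
n(HCl) used = 0.06200 x 0.02109 = 0.001308 mol, which equals the excess n(KOH).
So n(KOH) consumed by the sample = 0.01539 - 0.001308 = 0.01408 mol.
n(C6H8O6) = 0.01408 / 1 = 0.01408 mol.
mass = 0.01408 mol x 176.12 g/mol = 2.48 g.

2.48 g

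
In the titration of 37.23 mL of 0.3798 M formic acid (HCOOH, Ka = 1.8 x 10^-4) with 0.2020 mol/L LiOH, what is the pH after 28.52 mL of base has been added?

3.58

Initial n(HCOOH) = 0.3798 x 0.03723 = 0.01414 mol.
n(LiOH) added = 0.2020 x 0.02852 = 0.005761 mol, converting that many moles of HCOOH to HCOO-.
Remaining n(HCOOH) = 0.008379 mol; n(HCOO-) = 0.005761 mol.
By Henderson-Hasselbalch, pH = pKa + log([A^-]/[HA]) = 3.74 + log(0.005761/0.008379) = 3.74 + (-0.16) = 3.58.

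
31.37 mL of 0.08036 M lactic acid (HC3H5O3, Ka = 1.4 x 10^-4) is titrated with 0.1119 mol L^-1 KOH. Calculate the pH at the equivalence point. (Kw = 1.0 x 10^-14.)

n(HC3H5O3) = 0.08036 x 0.03137 = 0.002521 mol; V(KOH) at equivalence = 0.002521/0.1119 = 0.02253 L.
At equivalence all the acid is converted to C3H5O3-; total volume = 0.03137 + 0.02253 = 0.05390 L, so [C3H5O3-] = 0.002521/0.05390 = 0.04677 M.
Kb = Kw/Ka = 1.0e-14 / 1.4 x 10^-4 = 7.14e-11.
[OH^-] = sqrt(Kb x [C3H5O3-]) = sqrt(7.14e-11 x 0.04677) = 1.83e-6 M.
pOH = 5.74, so pH = 14.00 - 5.74 = 8.26.

8.26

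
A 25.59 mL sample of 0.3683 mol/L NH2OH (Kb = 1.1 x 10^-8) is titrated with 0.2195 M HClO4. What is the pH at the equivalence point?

3.45

n(NH2OH) = 0.3683 x 0.02559 = 0.009425 mol; V(HClO4) at equivalence = 0.009425/0.2195 = 0.04294 L.
At equivalence the base is fully converted to NH3OH+; total volume = 0.06853 L, so [NH3OH+] = 0.009425/0.06853 = 0.1375 M.
Ka(NH3OH+) = Kw/Kb = 1.0e-14 / 1.1 x 10^-8 = 9.09e-7.
[H^+] = sqrt(Ka x [NH3OH+]) = sqrt(9.09e-7 x 0.1375) = 0.000354 M.
pH = -log(0.000354) = 3.45.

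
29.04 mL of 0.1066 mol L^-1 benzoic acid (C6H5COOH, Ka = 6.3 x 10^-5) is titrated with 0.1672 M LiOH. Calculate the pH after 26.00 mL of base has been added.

n(acid) = 0.1066 x 0.02904 = 0.003096 mol; n(LiOH) added = 0.1672 x 0.02600 = 0.004347 mol.
Base is in excess by 0.004347 - 0.003096 = 0.001252 mol in a total volume of 0.05504 L.
[OH^-] = 0.001252/0.05504 = 0.02274 M, so pOH = 1.64 and pH = 14.00 - 1.64 = 12.36.

12.36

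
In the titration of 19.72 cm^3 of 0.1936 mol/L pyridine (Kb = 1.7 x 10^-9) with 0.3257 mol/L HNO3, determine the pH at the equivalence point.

3.07

n(C5H5N) = 0.1936 x 0.01972 = 0.003818 mol; V(HNO3) at equivalence = 0.003818/0.3257 = 0.01172 L.
At equivalence the base is fully converted to C5H5NH+; total volume = 0.03144 L, so [C5H5NH+] = 0.003818/0.03144 = 0.1214 M.
Ka(C5H5NH+) = Kw/Kb = 1.0e-14 / 1.7 x 10^-9 = 5.88e-6.
[H^+] = sqrt(Ka x [C5H5NH+]) = sqrt(5.88e-6 x 0.1214) = 0.000845 M.
pH = -log(0.000845) = 3.07.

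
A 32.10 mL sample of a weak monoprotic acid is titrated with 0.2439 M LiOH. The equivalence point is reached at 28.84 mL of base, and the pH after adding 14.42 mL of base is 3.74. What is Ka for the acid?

14.42 mL is half of the equivalence volume, so this is the half-equivalence point where [HA] = [A^-].
At half-equivalence pH = pKa, so pKa = 3.74.
Ka = 10^(-3.74) = 1.8 x 10^-4.

1.8 x 10^-4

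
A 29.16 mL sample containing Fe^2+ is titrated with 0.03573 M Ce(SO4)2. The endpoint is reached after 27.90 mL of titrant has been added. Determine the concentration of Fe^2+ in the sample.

n(Ce(SO4)2) = 0.03573 x 0.02790 = 0.0009969 mol.
From the balanced equation, 1 mol Ce(SO4)2 reacts with 1 mol Fe^2+, so n(Fe^2+) = 0.0009969 x 1/1 = 0.0009969 mol.
[Fe^2+] = 0.0009969 / 0.02916 L = 0.0342 M.

0.0342 M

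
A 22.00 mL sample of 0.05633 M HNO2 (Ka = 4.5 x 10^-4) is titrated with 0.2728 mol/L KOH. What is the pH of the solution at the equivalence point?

n(HNO2) = 0.05633 x 0.02200 = 0.001239 mol; V(KOH) at equivalence = 0.001239/0.2728 = 0.004543 L.
At equivalence all the acid is converted to NO2-; total volume = 0.02200 + 0.004543 = 0.02654 L, so [NO2-] = 0.001239/0.02654 = 0.04669 M.
Kb = Kw/Ka = 1.0e-14 / 4.5 x 10^-4 = 2.22e-11.
[OH^-] = sqrt(Kb x [NO2-]) = sqrt(2.22e-11 x 0.04669) = 1.02e-6 M.
pOH = 5.99, so pH = 14.00 - 5.99 = 8.01.

8.01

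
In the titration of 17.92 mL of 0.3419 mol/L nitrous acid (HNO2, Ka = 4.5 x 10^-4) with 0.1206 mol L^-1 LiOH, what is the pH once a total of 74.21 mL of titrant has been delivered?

n(acid) = 0.3419 x 0.01792 = 0.006127 mol; n(LiOH) added = 0.1206 x 0.07421 = 0.008950 mol.
Base is in excess by 0.008950 - 0.006127 = 0.002823 mol in a total volume of 0.09213 L.
[OH^-] = 0.002823/0.09213 = 0.03064 M, so pOH = 1.51 and pH = 14.00 - 1.51 = 12.49.

12.49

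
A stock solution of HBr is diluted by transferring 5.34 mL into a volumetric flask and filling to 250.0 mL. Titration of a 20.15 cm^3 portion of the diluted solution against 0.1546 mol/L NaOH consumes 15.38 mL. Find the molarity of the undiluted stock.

5.52 M

n(NaOH) = 0.1546 x 0.01538 = 0.002378 mol.
n(HBr) in the aliquot = 0.002378 mol.
[diluted HBr] = 0.002378 / 0.02015 = 0.1180 M.
Dilution factor = 250.0/5.340 = 46.82, so [stock] = 0.1180 x 46.82 = 5.52 M.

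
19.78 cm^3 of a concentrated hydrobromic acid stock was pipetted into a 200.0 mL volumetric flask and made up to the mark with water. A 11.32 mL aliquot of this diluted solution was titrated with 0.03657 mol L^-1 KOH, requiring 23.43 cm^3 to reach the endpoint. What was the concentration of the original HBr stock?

0.765 M

n(KOH) = 0.03657 x 0.02343 = 0.0008568 mol.
n(HBr) in the aliquot = 0.0008568 mol.
[diluted HBr] = 0.0008568 / 0.01132 = 0.07569 M.
Dilution factor = 200.0/19.78 = 10.11, so [stock] = 0.07569 x 10.11 = 0.765 M.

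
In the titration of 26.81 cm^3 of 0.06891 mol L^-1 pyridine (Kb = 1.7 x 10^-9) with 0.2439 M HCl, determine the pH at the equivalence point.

n(C5H5N) = 0.06891 x 0.02681 = 0.001847 mol; V(HCl) at equivalence = 0.001847/0.2439 = 0.007575 L.
At equivalence the base is fully converted to C5H5NH+; total volume = 0.03438 L, so [C5H5NH+] = 0.001847/0.03438 = 0.05373 M.
Ka(C5H5NH+) = Kw/Kb = 1.0e-14 / 1.7 x 10^-9 = 5.88e-6.
[H^+] = sqrt(Ka x [C5H5NH+]) = sqrt(5.88e-6 x 0.05373) = 0.000562 M.
pH = -log(0.000562) = 3.25.

3.25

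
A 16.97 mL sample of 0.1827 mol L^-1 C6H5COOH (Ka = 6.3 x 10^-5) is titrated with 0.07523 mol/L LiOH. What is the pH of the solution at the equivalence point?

8.46

n(C6H5COOH) = 0.1827 x 0.01697 = 0.003100 mol; V(LiOH) at equivalence = 0.003100/0.07523 = 0.04121 L.
At equivalence all the acid is converted to C6H5COO-; total volume = 0.01697 + 0.04121 = 0.05818 L, so [C6H5COO-] = 0.003100/0.05818 = 0.05329 M.
Kb = Kw/Ka = 1.0e-14 / 6.3 x 10^-5 = 1.59e-10.
[OH^-] = sqrt(Kb x [C6H5COO-]) = sqrt(1.59e-10 x 0.05329) = 2.91e-6 M.
pOH = 5.54, so pH = 14.00 - 5.54 = 8.46.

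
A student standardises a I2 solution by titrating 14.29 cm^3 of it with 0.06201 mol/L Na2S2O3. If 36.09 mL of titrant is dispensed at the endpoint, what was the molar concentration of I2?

0.0783 M

n(Na2S2O3) = 0.06201 x 0.03609 = 0.002238 mol.
From the balanced equation, 2 mol Na2S2O3 reacts with 1 mol I2, so n(I2) = 0.002238 x 1/2 = 0.001119 mol.
[I2] = 0.001119 / 0.01429 L = 0.0783 M.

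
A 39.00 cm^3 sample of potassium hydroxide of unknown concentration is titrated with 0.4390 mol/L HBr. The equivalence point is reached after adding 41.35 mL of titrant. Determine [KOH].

n(HBr) delivered = 0.4390 x 0.04135 = 0.01815 mol.
For a 1:1 reaction, n(KOH) = 0.01815 mol.
[KOH] = 0.01815 mol / 0.03900 L = 0.465 M.

0.465 M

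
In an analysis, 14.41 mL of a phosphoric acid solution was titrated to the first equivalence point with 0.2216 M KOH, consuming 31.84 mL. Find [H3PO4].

n(KOH) = 0.2216 x 0.03184 = 0.007056 mol.
At the first equivalence point, 1 mol OH^- react per mol H3PO4, so n(H3PO4) = 0.007056 / 1 = 0.007056 mol.
[H3PO4] = 0.007056 / 0.01441 L = 0.490 M.

0.490 M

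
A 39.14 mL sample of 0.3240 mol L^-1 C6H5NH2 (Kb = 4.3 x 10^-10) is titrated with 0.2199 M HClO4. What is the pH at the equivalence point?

n(C6H5NH2) = 0.3240 x 0.03914 = 0.01268 mol; V(HClO4) at equivalence = 0.01268/0.2199 = 0.05767 L.
At equivalence the base is fully converted to C6H5NH3+; total volume = 0.09681 L, so [C6H5NH3+] = 0.01268/0.09681 = 0.1310 M.
Ka(C6H5NH3+) = Kw/Kb = 1.0e-14 / 4.3 x 10^-10 = 2.33e-5.
[H^+] = sqrt(Ka x [C6H5NH3+]) = sqrt(2.33e-5 x 0.1310) = 0.00175 M.
pH = -log(0.00175) = 2.76.

2.76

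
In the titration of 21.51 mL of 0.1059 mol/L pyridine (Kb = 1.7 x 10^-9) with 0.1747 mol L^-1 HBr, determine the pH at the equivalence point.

3.21

n(C5H5N) = 0.1059 x 0.02151 = 0.002278 mol; V(HBr) at equivalence = 0.002278/0.1747 = 0.01304 L.
At equivalence the base is fully converted to C5H5NH+; total volume = 0.03455 L, so [C5H5NH+] = 0.002278/0.03455 = 0.06593 M.
Ka(C5H5NH+) = Kw/Kb = 1.0e-14 / 1.7 x 10^-9 = 5.88e-6.
[H^+] = sqrt(Ka x [C5H5NH+]) = sqrt(5.88e-6 x 0.06593) = 0.000623 M.
pH = -log(0.000623) = 3.21.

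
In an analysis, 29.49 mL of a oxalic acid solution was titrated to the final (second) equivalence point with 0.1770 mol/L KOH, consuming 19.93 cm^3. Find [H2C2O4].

n(KOH) = 0.1770 x 0.01993 = 0.003528 mol.
At the final (second) equivalence point, 2 mol OH^- react per mol H2C2O4, so n(H2C2O4) = 0.003528 / 2 = 0.001764 mol.
[H2C2O4] = 0.001764 / 0.02949 L = 0.0598 M.

0.0598 M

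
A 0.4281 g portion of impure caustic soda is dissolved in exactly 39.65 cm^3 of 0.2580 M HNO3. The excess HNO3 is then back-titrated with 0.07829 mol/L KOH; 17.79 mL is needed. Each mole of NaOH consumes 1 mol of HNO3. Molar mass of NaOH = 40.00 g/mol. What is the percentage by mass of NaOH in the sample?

82.6%

Total n(HNO3) added = 0.2580 x 0.03965 = 0.01023 mol.
n(KOH) used = 0.07829 x 0.01779 = 0.001393 mol, which equals the excess n(HNO3).
So n(HNO3) consumed by the sample = 0.01023 - 0.001393 = 0.008837 mol.
n(NaOH) = 0.008837 / 1 = 0.008837 mol.
mass NaOH = 0.008837 x 40.00 = 0.3535 g, so %NaOH = 0.3535/0.4281 x 100 = 82.6%.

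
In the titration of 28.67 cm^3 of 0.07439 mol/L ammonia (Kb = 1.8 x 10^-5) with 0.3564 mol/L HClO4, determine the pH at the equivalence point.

5.23

n(NH3) = 0.07439 x 0.02867 = 0.002133 mol; V(HClO4) at equivalence = 0.002133/0.3564 = 0.005984 L.
At equivalence the base is fully converted to NH4+; total volume = 0.03465 L, so [NH4+] = 0.002133/0.03465 = 0.06154 M.
Ka(NH4+) = Kw/Kb = 1.0e-14 / 1.8 x 10^-5 = 5.56e-10.
[H^+] = sqrt(Ka x [NH4+]) = sqrt(5.56e-10 x 0.06154) = 5.85e-6 M.
pH = -log(5.85e-6) = 5.23.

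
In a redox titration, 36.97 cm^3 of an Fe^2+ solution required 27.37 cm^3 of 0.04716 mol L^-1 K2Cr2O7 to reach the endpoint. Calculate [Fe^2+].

n(K2Cr2O7) = 0.04716 x 0.02737 = 0.001291 mol.
From the balanced equation, 1 mol K2Cr2O7 reacts with 6 mol Fe^2+, so n(Fe^2+) = 0.001291 x 6/1 = 0.007745 mol.
[Fe^2+] = 0.007745 / 0.03697 L = 0.209 M.

0.209 M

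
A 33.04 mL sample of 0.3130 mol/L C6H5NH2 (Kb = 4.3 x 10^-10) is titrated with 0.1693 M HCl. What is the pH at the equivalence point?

2.80

n(C6H5NH2) = 0.3130 x 0.03304 = 0.01034 mol; V(HCl) at equivalence = 0.01034/0.1693 = 0.06108 L.
At equivalence the base is fully converted to C6H5NH3+; total volume = 0.09412 L, so [C6H5NH3+] = 0.01034/0.09412 = 0.1099 M.
Ka(C6H5NH3+) = Kw/Kb = 1.0e-14 / 4.3 x 10^-10 = 2.33e-5.
[H^+] = sqrt(Ka x [C6H5NH3+]) = sqrt(2.33e-5 x 0.1099) = 0.00160 M.
pH = -log(0.00160) = 2.80.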